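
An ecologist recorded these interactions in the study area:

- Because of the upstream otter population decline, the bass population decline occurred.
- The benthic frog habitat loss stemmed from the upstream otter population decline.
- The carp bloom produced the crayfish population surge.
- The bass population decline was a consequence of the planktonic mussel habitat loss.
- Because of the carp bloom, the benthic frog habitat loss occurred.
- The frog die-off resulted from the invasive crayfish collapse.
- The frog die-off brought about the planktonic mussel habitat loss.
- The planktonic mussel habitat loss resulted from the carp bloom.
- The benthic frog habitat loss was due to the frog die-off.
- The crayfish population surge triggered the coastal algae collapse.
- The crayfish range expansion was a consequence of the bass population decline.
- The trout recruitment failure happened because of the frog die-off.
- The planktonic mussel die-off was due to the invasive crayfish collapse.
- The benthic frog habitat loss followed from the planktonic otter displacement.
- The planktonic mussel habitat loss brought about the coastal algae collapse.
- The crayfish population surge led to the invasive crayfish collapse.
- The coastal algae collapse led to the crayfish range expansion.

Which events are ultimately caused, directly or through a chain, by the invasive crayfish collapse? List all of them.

the bass population decline, the benthic frog habitat loss, the coastal algae collapse, the crayfish range expansion, the frog die-off, the planktonic mussel die-off, the planktonic mussel habitat loss, the trout recruitment failure

Direct effects: the frog die-off, the planktonic mussel die-off.
2 steps out: the trout recruitment failure, the benthic frog habitat loss, the planktonic mussel habitat loss.
3 steps out: the coastal algae collapse, the bass population decline.
4 steps out: the crayfish range expansion.
Not reachable from it: the carp bloom, the crayfish population surge, the upstream otter population decline, the planktonic otter displacement.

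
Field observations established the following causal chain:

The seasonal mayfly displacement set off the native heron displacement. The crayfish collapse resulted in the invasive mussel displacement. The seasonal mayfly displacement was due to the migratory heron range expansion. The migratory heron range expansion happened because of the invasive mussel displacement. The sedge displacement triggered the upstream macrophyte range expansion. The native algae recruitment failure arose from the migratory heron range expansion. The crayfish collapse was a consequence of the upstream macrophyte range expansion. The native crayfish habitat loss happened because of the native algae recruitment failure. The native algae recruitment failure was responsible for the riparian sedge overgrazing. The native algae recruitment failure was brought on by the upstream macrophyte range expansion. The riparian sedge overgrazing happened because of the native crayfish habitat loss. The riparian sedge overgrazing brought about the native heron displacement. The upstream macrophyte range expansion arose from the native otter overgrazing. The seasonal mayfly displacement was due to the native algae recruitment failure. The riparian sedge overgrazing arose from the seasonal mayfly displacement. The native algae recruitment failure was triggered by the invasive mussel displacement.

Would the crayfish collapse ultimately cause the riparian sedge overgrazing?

Yes

There is a causal chain: the crayfish collapse → the invasive mussel displacement → the native algae recruitment failure → the riparian sedge overgrazing.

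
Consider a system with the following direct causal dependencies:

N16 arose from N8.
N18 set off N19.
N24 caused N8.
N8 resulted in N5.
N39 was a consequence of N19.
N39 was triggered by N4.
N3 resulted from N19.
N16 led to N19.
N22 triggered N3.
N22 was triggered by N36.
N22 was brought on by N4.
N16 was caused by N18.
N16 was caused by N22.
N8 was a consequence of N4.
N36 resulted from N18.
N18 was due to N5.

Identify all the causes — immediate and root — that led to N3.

Immediate causes of N3: N22, N19.
Further upstream: N4, N8, N5, N18, N36, N16, N24.

N16, N18, N19, N22, N24, N36, N4, N5, N8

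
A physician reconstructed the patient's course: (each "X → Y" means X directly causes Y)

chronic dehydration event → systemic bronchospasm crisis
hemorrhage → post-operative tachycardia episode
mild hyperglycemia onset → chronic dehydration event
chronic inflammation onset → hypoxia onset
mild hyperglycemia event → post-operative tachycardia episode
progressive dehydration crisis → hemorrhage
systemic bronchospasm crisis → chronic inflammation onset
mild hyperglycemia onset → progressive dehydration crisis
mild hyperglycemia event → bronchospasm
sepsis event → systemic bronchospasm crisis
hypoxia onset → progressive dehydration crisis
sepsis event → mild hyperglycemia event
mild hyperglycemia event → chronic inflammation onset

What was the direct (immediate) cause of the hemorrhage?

Upstream contributors include the sepsis event, the mild hyperglycemia event, the mild hyperglycemia onset, the chronic dehydration event, the systemic bronchospasm crisis, the chronic inflammation onset, the hypoxia onset, but only the progressive dehydration crisis feeds directly into the hemorrhage.

the progressive dehydration crisis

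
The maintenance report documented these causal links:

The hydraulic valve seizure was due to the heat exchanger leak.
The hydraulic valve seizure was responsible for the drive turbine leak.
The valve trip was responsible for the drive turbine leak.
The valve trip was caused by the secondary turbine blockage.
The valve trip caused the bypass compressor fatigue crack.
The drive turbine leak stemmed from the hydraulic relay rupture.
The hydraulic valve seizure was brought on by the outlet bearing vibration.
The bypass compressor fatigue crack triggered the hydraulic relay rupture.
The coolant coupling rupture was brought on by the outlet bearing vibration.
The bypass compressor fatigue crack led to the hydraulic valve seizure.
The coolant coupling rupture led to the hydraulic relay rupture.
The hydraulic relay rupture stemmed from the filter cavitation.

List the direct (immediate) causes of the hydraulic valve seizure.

Upstream contributors include the secondary turbine blockage, the valve trip, but only the bypass compressor fatigue crack, the heat exchanger leak, the outlet bearing vibration feed directly into the hydraulic valve seizure.

the bypass compressor fatigue crack, the heat exchanger leak, the outlet bearing vibration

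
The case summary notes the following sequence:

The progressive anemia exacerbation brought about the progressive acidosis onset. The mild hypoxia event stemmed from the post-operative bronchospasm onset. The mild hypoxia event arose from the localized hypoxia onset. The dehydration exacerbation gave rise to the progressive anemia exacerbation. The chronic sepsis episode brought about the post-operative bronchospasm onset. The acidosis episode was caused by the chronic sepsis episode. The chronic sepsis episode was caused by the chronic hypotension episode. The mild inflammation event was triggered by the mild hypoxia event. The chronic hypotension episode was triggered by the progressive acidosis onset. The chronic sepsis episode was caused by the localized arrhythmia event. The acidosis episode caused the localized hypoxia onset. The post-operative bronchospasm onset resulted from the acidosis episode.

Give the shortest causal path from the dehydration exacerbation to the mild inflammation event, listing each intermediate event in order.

the dehydration exacerbation → the progressive anemia exacerbation
the progressive anemia exacerbation → the progressive acidosis onset
the progressive acidosis onset → the chronic hypotension episode
the chronic hypotension episode → the chronic sepsis episode
the chronic sepsis episode → the post-operative bronchospasm onset
the post-operative bronchospasm onset → the mild hypoxia event
the mild hypoxia event → the mild inflammation event
Length: 7 steps.

the dehydration exacerbation → the progressive anemia exacerbation → the progressive acidosis onset → the chronic hypotension episode → the chronic sepsis episode → the post-operative bronchospasm onset → the mild hypoxia event → the mild inflammation event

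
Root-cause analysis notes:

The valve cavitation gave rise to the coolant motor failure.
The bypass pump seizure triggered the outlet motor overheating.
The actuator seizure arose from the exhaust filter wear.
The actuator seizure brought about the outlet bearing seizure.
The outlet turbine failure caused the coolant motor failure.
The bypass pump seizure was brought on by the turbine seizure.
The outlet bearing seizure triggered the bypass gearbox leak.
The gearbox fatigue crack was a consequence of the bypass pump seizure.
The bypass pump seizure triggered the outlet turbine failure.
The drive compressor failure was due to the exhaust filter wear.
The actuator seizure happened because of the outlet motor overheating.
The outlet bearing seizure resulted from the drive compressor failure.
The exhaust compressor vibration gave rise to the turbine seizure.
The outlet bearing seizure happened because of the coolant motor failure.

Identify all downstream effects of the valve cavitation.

the bypass gearbox leak, the coolant motor failure, the outlet bearing seizure

Direct effects: the coolant motor failure.
2 steps out: the outlet bearing seizure.
3 steps out: the bypass gearbox leak.
Not reachable from it: the exhaust compressor vibration, the turbine seizure, the bypass pump seizure, the exhaust filter wear, the outlet motor overheating, the drive compressor failure, the outlet turbine failure, the gearbox fatigue crack, the actuator seizure.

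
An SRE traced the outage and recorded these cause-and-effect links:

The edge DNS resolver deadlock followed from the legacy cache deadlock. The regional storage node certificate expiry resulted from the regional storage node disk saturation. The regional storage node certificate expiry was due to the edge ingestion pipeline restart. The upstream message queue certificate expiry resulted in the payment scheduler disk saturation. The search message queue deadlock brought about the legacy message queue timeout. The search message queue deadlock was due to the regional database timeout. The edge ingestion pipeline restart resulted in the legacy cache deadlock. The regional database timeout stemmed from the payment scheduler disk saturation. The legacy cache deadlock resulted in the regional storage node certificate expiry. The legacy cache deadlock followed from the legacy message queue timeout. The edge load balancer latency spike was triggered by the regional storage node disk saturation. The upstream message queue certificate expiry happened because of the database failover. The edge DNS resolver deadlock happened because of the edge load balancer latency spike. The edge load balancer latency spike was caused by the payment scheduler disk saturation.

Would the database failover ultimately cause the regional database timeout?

Yes

There is a causal chain: the database failover → the upstream message queue certificate expiry → the payment scheduler disk saturation → the regional database timeout.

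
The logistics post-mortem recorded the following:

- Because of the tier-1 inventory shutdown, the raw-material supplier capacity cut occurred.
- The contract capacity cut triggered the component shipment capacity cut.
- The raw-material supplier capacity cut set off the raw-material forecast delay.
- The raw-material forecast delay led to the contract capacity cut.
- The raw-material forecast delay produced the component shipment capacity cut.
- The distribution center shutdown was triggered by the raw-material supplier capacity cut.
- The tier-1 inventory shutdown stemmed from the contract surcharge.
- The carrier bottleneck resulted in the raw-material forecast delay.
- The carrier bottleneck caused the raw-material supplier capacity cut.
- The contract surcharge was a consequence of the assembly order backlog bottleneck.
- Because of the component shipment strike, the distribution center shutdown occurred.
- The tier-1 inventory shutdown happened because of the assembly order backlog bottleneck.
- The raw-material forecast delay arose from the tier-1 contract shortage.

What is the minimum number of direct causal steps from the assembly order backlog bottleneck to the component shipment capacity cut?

Shortest chain: the assembly order backlog bottleneck → the tier-1 inventory shutdown → the raw-material supplier capacity cut → the raw-material forecast delay → the component shipment capacity cut.

4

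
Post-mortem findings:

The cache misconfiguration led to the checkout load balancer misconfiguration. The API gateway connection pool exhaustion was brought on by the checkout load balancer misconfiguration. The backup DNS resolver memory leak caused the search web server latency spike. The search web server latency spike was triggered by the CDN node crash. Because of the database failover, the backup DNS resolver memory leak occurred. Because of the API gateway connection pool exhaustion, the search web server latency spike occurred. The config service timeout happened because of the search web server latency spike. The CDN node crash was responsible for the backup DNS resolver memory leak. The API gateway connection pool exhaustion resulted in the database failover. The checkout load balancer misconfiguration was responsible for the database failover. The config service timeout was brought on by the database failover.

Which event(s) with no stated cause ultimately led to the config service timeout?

Tracing upstream from the config service timeout: the config service timeout ← the database failover ← the checkout load balancer misconfiguration ← the cache misconfiguration.
A separate upstream branch: the config service timeout ← the search web server latency spike ← the CDN node crash.
Each of those chain origins has no stated cause.

the CDN node crash, the cache misconfiguration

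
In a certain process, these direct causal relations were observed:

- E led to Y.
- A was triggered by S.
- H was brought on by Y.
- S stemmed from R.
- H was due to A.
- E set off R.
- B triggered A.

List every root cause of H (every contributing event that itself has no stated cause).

Tracing upstream from H: H ← Y ← E.
A separate upstream branch: H ← A ← B.
Each of those chain origins has no stated cause.

B, E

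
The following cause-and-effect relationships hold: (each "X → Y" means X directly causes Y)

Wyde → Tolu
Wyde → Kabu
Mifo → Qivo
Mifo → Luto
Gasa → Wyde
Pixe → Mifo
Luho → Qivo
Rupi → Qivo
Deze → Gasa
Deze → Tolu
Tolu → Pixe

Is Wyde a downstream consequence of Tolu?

Tolu leads to Pixe, Mifo, Luto, Qivo; Wyde is not among them.

No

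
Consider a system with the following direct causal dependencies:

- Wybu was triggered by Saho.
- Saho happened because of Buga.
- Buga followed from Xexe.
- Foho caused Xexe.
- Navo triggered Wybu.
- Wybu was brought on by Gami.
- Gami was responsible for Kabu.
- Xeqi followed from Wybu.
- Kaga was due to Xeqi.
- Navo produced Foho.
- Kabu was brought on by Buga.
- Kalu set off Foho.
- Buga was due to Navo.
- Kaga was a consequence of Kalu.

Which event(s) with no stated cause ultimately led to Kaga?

Tracing upstream from Kaga: Kaga ← Xeqi ← Wybu ← Gami.
A separate upstream branch: Kaga ← Kalu.
A separate upstream branch: Kaga ← Xeqi ← Wybu ← Navo.
Each of those chain origins has no stated cause.

Gami, Kalu, Navo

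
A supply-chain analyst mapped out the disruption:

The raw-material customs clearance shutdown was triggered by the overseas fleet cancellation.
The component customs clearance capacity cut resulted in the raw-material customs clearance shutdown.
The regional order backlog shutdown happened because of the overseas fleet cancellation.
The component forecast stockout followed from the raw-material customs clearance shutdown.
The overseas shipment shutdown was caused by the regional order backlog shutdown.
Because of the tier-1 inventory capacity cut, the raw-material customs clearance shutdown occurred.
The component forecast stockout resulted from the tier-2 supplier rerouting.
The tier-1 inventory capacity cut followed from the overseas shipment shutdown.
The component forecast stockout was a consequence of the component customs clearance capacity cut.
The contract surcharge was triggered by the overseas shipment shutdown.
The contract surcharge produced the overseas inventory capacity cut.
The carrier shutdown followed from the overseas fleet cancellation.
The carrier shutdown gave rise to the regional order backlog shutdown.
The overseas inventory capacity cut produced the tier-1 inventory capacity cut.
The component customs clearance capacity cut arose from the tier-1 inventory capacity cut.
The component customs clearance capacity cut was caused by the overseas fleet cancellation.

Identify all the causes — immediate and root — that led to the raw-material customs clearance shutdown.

Immediate causes of the raw-material customs clearance shutdown: the overseas fleet cancellation, the tier-1 inventory capacity cut, the component customs clearance capacity cut.
Further upstream: the carrier shutdown, the regional order backlog shutdown, the overseas shipment shutdown, the contract surcharge, the overseas inventory capacity cut.

the carrier shutdown, the component customs clearance capacity cut, the contract surcharge, the overseas fleet cancellation, the overseas inventory capacity cut, the overseas shipment shutdown, the regional order backlog shutdown, the tier-1 inventory capacity cut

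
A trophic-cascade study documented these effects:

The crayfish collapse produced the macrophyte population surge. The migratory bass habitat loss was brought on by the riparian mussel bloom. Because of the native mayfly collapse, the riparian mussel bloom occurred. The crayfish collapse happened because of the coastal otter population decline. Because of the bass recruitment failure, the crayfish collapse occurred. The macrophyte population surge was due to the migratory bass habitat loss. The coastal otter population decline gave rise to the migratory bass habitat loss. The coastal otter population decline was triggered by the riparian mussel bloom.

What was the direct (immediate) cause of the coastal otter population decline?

the riparian mussel bloom

Upstream contributors include the native mayfly collapse, but only the riparian mussel bloom feeds directly into the coastal otter population decline.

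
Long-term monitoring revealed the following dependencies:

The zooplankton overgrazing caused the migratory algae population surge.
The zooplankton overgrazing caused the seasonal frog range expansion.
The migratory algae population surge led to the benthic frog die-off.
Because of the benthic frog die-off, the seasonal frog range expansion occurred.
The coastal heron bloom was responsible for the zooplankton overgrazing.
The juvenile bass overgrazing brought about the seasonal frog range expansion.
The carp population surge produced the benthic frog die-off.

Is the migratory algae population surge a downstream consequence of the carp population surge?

No

The carp population surge leads to the benthic frog die-off, the seasonal frog range expansion; the migratory algae population surge is not among them.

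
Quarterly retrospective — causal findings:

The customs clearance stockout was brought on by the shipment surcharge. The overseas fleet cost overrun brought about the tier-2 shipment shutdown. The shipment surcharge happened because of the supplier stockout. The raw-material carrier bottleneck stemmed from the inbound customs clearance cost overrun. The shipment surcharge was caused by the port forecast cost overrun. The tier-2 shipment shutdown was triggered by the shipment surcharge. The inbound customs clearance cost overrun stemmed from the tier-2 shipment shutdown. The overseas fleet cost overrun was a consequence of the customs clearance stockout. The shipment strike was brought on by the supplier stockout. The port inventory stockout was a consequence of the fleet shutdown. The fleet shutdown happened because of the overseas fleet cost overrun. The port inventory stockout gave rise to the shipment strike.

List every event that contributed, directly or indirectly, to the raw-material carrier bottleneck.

the customs clearance stockout, the inbound customs clearance cost overrun, the overseas fleet cost overrun, the port forecast cost overrun, the shipment surcharge, the supplier stockout, the tier-2 shipment shutdown

Immediate cause of the raw-material carrier bottleneck: the inbound customs clearance cost overrun.
Further upstream: the port forecast cost overrun, the supplier stockout, the shipment surcharge, the customs clearance stockout, the overseas fleet cost overrun, the tier-2 shipment shutdown.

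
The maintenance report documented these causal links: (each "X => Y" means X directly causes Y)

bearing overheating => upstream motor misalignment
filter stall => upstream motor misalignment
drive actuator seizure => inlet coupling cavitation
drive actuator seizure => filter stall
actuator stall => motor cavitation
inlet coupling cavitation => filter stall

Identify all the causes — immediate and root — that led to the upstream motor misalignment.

Immediate causes of the upstream motor misalignment: the bearing overheating, the filter stall.
Further upstream: the drive actuator seizure, the inlet coupling cavitation.

the bearing overheating, the drive actuator seizure, the filter stall, the inlet coupling cavitation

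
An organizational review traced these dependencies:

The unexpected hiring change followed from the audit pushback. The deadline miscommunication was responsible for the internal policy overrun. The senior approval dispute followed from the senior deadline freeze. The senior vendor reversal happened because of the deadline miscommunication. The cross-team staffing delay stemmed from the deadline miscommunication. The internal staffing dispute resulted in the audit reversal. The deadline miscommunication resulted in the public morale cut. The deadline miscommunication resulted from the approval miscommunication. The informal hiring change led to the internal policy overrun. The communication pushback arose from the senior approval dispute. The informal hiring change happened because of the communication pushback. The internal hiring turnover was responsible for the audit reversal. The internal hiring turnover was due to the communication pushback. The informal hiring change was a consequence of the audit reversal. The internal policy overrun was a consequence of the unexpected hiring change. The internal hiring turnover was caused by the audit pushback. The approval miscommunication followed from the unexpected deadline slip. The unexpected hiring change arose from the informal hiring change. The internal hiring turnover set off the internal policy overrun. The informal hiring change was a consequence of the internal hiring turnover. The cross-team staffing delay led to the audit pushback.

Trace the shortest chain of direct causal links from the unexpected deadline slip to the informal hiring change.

the unexpected deadline slip → the approval miscommunication → the deadline miscommunication → the cross-team staffing delay → the audit pushback → the internal hiring turnover → the informal hiring change

the unexpected deadline slip → the approval miscommunication
the approval miscommunication → the deadline miscommunication
the deadline miscommunication → the cross-team staffing delay
the cross-team staffing delay → the audit pushback
the audit pushback → the internal hiring turnover
the internal hiring turnover → the informal hiring change
Length: 6 steps.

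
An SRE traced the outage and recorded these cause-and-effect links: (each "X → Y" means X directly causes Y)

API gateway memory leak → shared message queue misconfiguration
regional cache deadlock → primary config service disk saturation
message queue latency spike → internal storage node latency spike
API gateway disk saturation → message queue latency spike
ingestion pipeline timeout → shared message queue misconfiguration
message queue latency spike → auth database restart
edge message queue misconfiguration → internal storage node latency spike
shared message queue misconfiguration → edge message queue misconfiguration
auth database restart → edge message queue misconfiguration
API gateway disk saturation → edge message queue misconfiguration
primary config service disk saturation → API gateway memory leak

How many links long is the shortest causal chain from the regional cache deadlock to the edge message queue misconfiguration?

4

Shortest chain: the regional cache deadlock → the primary config service disk saturation → the API gateway memory leak → the shared message queue misconfiguration → the edge message queue misconfiguration.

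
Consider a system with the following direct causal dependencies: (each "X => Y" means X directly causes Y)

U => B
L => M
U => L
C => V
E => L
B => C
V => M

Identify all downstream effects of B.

C, M, V

Direct effects: C.
2 steps out: V.
3 steps out: M.
Not reachable from it: U, L, E.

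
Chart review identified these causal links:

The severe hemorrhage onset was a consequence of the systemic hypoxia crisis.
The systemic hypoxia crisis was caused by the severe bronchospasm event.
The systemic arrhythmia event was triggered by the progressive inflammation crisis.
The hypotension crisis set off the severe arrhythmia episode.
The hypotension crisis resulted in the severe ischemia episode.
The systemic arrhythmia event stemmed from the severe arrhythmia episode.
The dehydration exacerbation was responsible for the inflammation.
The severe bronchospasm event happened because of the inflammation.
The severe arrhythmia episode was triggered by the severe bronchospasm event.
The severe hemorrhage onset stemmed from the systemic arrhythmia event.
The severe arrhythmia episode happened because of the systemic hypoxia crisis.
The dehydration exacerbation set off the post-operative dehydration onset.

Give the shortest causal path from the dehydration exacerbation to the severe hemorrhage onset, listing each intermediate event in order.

the dehydration exacerbation → the inflammation → the severe bronchospasm event → the systemic hypoxia crisis → the severe hemorrhage onset

the dehydration exacerbation → the inflammation
the inflammation → the severe bronchospasm event
the severe bronchospasm event → the systemic hypoxia crisis
the systemic hypoxia crisis → the severe hemorrhage onset
Length: 4 steps.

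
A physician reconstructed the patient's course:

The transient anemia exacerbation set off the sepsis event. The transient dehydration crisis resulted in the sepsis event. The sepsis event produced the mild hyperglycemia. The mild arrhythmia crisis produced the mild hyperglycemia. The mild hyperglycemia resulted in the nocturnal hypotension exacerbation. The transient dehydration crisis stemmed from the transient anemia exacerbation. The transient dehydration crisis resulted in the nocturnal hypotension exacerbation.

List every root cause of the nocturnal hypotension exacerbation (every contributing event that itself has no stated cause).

the mild arrhythmia crisis, the transient anemia exacerbation

Tracing upstream from the nocturnal hypotension exacerbation: the nocturnal hypotension exacerbation ← the transient dehydration crisis ← the transient anemia exacerbation.
A separate upstream branch: the nocturnal hypotension exacerbation ← the mild hyperglycemia ← the mild arrhythmia crisis.
Each of those chain origins has no stated cause.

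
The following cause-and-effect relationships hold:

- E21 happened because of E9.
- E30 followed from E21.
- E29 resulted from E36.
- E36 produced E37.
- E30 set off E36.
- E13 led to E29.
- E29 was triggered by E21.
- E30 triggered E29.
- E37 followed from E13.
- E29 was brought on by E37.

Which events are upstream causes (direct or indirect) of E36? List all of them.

Immediate cause of E36: E30.
Further upstream: E9, E21.

E21, E30, E9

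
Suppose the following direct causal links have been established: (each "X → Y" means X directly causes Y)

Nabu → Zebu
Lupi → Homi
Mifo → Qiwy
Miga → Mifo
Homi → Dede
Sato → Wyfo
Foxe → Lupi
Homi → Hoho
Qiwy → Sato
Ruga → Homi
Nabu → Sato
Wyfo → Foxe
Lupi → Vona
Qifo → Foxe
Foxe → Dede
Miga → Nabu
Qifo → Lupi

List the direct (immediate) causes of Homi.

Lupi, Ruga

Upstream contributors include Miga, Nabu, Mifo, Qifo, Qiwy, Sato, Wyfo, Foxe, but only Lupi, Ruga feed directly into Homi.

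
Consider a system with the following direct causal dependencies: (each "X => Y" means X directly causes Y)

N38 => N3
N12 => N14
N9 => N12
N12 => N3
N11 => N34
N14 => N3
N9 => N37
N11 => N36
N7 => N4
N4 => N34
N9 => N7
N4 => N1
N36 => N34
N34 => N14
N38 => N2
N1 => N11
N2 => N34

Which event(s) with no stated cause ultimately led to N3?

N38, N9

Tracing upstream from N3: N3 ← N12 ← N9.
A separate upstream branch: N3 ← N38.
Each of those chain origins has no stated cause.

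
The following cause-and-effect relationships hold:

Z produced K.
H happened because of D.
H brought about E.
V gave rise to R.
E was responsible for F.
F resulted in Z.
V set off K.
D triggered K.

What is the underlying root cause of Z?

D

Tracing upstream from Z: Z ← F ← E ← H ← D.
D has no stated cause, so it is the root.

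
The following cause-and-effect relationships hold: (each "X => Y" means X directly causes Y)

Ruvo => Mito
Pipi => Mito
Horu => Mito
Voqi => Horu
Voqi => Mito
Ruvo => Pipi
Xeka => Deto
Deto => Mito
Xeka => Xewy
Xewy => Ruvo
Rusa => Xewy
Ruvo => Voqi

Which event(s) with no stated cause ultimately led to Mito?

Rusa, Xeka

Tracing upstream from Mito: Mito ← Deto ← Xeka.
A separate upstream branch: Mito ← Ruvo ← Xewy ← Rusa.
Each of those chain origins has no stated cause.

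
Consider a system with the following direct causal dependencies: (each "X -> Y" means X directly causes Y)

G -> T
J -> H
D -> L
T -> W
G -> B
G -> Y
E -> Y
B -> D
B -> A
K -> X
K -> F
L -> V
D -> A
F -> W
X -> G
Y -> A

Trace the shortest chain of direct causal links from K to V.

K → X
X → G
G → B
B → D
D → L
L → V
Length: 6 steps.

K → X → G → B → D → L → V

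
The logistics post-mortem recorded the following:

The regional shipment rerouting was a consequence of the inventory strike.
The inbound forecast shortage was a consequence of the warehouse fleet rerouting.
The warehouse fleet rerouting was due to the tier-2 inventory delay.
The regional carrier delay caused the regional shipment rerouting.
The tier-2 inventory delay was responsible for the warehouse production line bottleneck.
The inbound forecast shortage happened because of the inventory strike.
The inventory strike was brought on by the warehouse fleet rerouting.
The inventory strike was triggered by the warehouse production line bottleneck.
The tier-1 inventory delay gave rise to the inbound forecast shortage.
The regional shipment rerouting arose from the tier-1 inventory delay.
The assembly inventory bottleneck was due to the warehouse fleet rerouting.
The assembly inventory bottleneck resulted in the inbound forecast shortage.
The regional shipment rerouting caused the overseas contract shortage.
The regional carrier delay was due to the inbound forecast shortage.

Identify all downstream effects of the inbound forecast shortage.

the overseas contract shortage, the regional carrier delay, the regional shipment rerouting

Direct effects: the regional carrier delay.
2 steps out: the regional shipment rerouting.
3 steps out: the overseas contract shortage.
Not reachable from it: the tier-2 inventory delay, the warehouse production line bottleneck, the warehouse fleet rerouting, the inventory strike, the tier-1 inventory delay, the assembly inventory bottleneck.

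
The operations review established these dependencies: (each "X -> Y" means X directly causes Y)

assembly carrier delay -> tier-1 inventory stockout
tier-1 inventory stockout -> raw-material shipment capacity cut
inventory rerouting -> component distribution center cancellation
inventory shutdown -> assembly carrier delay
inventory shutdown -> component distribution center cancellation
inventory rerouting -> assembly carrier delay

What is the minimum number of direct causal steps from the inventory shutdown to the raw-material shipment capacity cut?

3

Shortest chain: the inventory shutdown → the assembly carrier delay → the tier-1 inventory stockout → the raw-material shipment capacity cut.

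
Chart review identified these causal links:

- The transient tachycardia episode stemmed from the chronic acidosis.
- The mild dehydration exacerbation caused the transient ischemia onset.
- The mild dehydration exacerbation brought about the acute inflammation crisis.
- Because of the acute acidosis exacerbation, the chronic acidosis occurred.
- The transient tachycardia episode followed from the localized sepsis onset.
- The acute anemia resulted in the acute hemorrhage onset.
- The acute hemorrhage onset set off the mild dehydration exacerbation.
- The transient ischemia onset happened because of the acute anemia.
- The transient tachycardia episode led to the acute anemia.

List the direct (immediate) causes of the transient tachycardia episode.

Upstream contributors include the acute acidosis exacerbation, but only the chronic acidosis, the localized sepsis onset feed directly into the transient tachycardia episode.

the chronic acidosis, the localized sepsis onset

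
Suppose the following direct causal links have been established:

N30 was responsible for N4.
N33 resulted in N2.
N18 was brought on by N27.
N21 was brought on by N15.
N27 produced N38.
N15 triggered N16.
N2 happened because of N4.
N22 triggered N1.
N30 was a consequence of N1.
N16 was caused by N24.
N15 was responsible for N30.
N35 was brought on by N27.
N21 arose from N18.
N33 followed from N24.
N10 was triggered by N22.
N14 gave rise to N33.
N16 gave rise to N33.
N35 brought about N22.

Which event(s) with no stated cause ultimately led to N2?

N14, N15, N24, N27

Tracing upstream from N2: N2 ← N33 ← N24.
A separate upstream branch: N2 ← N4 ← N30 ← N1 ← N22 ← N35 ← N27.
A separate upstream branch: N2 ← N33 ← N16 ← N15.
A separate upstream branch: N2 ← N33 ← N14.
Each of those chain origins has no stated cause.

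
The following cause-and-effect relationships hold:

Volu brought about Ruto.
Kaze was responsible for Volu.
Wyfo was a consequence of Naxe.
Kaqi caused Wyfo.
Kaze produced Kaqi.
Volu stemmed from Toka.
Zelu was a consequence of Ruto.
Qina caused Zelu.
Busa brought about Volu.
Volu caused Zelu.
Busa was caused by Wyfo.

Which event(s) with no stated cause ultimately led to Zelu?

Kaze, Naxe, Qina, Toka

Tracing upstream from Zelu: Zelu ← Qina.
A separate upstream branch: Zelu ← Volu ← Busa ← Wyfo ← Naxe.
A separate upstream branch: Zelu ← Volu ← Kaze.
A separate upstream branch: Zelu ← Volu ← Toka.
Each of those chain origins has no stated cause.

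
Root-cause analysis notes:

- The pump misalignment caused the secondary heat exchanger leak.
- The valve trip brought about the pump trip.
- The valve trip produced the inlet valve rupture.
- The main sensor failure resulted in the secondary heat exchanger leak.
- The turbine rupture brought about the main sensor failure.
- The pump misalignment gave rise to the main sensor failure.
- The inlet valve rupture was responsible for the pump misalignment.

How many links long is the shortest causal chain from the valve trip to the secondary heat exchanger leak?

Shortest chain: the valve trip → the inlet valve rupture → the pump misalignment → the secondary heat exchanger leak.

3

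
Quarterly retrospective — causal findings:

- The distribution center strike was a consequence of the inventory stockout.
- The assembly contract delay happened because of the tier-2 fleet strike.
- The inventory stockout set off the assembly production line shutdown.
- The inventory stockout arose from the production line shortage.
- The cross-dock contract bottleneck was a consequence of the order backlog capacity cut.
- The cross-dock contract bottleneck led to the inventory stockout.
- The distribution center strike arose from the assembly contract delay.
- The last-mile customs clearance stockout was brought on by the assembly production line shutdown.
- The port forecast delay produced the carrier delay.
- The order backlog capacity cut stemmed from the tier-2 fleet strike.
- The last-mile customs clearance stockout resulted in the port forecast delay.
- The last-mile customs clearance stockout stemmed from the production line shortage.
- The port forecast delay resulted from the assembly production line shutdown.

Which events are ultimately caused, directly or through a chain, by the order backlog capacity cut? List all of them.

Direct effects: the cross-dock contract bottleneck.
2 steps out: the inventory stockout.
3 steps out: the assembly production line shutdown, the distribution center strike.
4 steps out: the last-mile customs clearance stockout, the port forecast delay.
5 steps out: the carrier delay.
Not reachable from it: the tier-2 fleet strike, the assembly contract delay, the production line shortage.

the assembly production line shutdown, the carrier delay, the cross-dock contract bottleneck, the distribution center strike, the inventory stockout, the last-mile customs clearance stockout, the port forecast delay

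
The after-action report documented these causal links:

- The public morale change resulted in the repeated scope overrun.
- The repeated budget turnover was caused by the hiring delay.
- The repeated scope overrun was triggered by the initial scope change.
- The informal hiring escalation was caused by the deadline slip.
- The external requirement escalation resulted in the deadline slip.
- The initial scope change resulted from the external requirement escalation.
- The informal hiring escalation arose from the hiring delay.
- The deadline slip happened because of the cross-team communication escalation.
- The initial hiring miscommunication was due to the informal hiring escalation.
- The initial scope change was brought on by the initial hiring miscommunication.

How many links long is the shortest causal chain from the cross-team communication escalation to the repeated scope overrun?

Shortest chain: the cross-team communication escalation → the deadline slip → the informal hiring escalation → the initial hiring miscommunication → the initial scope change → the repeated scope overrun.

5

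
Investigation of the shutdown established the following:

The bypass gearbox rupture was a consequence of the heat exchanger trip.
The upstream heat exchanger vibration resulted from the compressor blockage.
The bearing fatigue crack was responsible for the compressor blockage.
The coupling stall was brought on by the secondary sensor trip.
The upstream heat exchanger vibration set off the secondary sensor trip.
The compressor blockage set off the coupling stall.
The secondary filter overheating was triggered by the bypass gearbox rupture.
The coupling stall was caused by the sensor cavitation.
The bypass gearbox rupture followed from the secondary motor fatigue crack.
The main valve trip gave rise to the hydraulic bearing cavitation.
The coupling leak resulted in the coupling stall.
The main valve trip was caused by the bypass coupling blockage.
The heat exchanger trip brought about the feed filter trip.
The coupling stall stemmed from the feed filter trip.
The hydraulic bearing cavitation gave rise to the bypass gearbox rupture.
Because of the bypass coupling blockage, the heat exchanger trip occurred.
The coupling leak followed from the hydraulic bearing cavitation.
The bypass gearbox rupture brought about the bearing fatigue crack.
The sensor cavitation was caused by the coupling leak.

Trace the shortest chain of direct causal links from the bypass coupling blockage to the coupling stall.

the bypass coupling blockage → the heat exchanger trip
the heat exchanger trip → the feed filter trip
the feed filter trip → the coupling stall
Length: 3 steps.

the bypass coupling blockage → the heat exchanger trip → the feed filter trip → the coupling stall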